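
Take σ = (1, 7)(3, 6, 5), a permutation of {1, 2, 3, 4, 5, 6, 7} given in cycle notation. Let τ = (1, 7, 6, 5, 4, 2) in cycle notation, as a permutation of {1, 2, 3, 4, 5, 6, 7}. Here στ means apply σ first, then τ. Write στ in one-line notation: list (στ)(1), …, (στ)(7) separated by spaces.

Chase each element through σ then τ: 1 → 7 → 6; 2 → 2 → 1; 3 → 6 → 5; 4 → 4 → 2; 5 → 3 → 3; 6 → 5 → 4; 7 → 1 → 7.
Collecting the images, στ = [6 1 5 2 3 4 7].

6 1 5 2 3 4 7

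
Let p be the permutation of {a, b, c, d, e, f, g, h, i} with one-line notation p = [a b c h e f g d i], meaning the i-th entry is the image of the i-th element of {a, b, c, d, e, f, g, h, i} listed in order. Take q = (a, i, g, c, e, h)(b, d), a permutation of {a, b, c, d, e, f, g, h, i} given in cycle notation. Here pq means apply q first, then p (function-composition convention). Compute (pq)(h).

a

q(h) = a, then p(a) = a; composing gives (pq)(h) = a.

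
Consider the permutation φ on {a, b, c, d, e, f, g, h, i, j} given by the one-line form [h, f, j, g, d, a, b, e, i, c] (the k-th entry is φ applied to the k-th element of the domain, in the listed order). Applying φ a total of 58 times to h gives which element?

Tracing h → e → … returns to h after 7 steps, so h lies in a 7-cycle (a, h, e, d, g, b, f).
Since the cycle has length 7, φ^58 acts on it the same as φ^2 (58 mod 7 = 2).
Advancing 2 steps from h: h → e → d.

d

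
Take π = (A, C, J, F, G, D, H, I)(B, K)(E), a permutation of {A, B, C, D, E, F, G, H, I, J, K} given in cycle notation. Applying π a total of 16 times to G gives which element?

G lies in the 8-cycle (A, C, J, F, G, D, H, I).
Powers repeat with period 8 on this cycle, and 16 mod 8 = 0, so π^16(G) = π^0(G).
So π^16(G) = G.

G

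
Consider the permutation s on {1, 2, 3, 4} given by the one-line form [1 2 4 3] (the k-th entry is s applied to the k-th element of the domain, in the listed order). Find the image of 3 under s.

4

3 is element number 3 of the domain, and entry number 3 of the one-line form is 4, so s(3) = 4.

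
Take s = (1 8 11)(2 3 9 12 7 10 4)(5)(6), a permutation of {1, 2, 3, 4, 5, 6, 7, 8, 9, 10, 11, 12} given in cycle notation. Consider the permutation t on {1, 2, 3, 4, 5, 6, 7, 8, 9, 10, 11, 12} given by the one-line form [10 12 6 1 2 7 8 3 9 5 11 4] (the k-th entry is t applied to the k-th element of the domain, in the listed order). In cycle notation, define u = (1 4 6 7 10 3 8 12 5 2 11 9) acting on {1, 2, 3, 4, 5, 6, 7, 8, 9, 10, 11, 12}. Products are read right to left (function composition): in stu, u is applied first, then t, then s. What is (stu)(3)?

9

Chase 3: u(3) = 8; t(8) = 3; s(3) = 9. Hence (stu)(3) = 9.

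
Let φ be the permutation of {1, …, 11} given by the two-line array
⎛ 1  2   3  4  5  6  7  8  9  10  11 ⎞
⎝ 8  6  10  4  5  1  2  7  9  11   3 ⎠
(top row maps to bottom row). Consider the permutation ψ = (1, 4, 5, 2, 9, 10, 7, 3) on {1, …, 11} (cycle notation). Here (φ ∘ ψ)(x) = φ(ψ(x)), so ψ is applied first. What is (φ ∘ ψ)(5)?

(φ ∘ ψ)(5) = φ(ψ(5)). ψ(5) = 2, then φ(2) = 6. So (φ ∘ ψ)(5) = 6.

6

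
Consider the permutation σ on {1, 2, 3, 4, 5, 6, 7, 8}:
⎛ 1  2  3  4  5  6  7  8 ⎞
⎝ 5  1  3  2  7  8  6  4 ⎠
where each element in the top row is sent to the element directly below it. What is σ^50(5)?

Tracing 5 → 7 → … returns to 5 after 7 steps, so 5 lies in a 7-cycle (1 5 7 6 8 4 2).
On a 7-cycle, σ^7 is the identity, so σ^50 = σ^1 there (50 ≡ 1 mod 7).
Advancing 1 step from 5: 5 → 7.

7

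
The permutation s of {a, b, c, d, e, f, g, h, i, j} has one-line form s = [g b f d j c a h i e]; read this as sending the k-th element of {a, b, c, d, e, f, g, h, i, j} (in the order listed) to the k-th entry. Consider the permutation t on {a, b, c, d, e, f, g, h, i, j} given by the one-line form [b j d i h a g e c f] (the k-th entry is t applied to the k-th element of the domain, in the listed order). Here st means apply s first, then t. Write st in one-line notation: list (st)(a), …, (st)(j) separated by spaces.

Chase each element through s then t: a → g → g; b → b → j; c → f → a; d → d → i; e → j → f; f → c → d; g → a → b; h → h → e; i → i → c; j → e → h.
So st in one-line form is g j a i f d b e c h.

g j a i f d b e c h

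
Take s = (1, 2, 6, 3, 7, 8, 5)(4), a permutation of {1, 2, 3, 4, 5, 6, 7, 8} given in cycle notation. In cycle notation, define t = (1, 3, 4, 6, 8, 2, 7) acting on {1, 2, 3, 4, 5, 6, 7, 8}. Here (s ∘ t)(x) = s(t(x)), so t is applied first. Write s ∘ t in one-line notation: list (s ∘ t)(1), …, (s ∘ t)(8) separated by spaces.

(s ∘ t)(x) = s(t(x)). Computing each image: s(t(1)) = s(3) = 7, s(t(2)) = s(7) = 8, s(t(3)) = s(4) = 4, s(t(4)) = s(6) = 3, s(t(5)) = s(5) = 1, s(t(6)) = s(8) = 5, s(t(7)) = s(1) = 2, s(t(8)) = s(2) = 6.
Hence s ∘ t = [7 8 4 3 1 5 2 6].

7 8 4 3 1 5 2 6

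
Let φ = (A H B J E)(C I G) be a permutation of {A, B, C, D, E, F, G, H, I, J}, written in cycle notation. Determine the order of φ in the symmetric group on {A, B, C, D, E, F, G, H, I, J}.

The disjoint cycles have lengths 5, 3, 1, 1.
Since disjoint cycles commute, ord(φ) = lcm(5, 3) = 15.

15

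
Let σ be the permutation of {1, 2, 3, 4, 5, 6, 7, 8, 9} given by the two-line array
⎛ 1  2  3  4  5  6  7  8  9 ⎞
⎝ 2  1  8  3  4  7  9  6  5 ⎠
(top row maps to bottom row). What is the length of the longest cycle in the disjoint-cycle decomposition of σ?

Decomposing into disjoint cycles gives (1, 2)(3, 8, 6, 7, 9, 5, 4); the longest has length 7.

7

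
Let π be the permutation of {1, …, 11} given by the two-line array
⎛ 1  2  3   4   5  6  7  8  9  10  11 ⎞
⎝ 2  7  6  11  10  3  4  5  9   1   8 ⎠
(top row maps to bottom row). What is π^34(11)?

5

Tracing 11 → 8 → … returns to 11 after 8 steps, so 11 lies in an 8-cycle (1, 2, 7, 4, 11, 8, 5, 10).
Since the cycle has length 8, π^34 acts on it the same as π^2 (34 mod 8 = 2).
Stepping 2 places around the cycle: 11 → 8 → 5.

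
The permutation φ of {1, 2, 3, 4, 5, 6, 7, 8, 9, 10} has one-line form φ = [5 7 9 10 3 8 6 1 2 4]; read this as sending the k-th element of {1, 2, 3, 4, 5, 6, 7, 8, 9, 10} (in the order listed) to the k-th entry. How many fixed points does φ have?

No element satisfies φ(x) = x, so there are 0 fixed points.

0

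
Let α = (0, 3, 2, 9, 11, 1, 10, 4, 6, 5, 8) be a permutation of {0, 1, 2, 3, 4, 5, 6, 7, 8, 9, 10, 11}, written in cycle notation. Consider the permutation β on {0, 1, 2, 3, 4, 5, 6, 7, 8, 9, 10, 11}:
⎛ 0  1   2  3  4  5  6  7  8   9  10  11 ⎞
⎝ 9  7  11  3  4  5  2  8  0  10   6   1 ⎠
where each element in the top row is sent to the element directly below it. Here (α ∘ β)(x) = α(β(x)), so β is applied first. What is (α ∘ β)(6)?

β(6) = 2, then α(2) = 9; composing gives (α ∘ β)(6) = 9.

9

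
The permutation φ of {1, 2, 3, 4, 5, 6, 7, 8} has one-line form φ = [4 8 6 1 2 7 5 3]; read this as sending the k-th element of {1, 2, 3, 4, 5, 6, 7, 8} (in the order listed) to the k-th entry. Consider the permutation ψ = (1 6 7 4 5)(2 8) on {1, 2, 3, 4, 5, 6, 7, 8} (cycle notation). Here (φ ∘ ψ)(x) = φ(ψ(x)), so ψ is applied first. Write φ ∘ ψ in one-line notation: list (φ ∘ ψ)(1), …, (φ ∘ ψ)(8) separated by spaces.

(φ ∘ ψ)(x) = φ(ψ(x)). Computing each image: φ(ψ(1)) = φ(6) = 7, φ(ψ(2)) = φ(8) = 3, φ(ψ(3)) = φ(3) = 6, φ(ψ(4)) = φ(5) = 2, φ(ψ(5)) = φ(1) = 4, φ(ψ(6)) = φ(7) = 5, φ(ψ(7)) = φ(4) = 1, φ(ψ(8)) = φ(2) = 8.
Hence φ ∘ ψ = [7 3 6 2 4 5 1 8].

7 3 6 2 4 5 1 8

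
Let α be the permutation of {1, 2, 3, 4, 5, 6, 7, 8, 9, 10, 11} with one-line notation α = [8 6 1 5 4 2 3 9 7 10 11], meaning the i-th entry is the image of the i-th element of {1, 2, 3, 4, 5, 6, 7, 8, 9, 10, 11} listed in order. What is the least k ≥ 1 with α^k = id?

10

Decomposing into disjoint cycles gives cycle lengths 5, 2, 2, 1, 1.
Since disjoint cycles commute, ord(α) = lcm(5, 2, 2) = 10.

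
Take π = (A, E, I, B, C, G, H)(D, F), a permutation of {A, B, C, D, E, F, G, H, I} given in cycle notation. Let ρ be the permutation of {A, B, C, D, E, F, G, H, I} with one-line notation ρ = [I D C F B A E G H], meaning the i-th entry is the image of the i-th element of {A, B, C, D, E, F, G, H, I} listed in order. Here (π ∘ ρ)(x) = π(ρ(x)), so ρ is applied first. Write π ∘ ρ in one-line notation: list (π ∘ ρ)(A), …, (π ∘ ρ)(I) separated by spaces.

(π ∘ ρ)(x) = π(ρ(x)). Computing each image: π(ρ(A)) = π(I) = B, π(ρ(B)) = π(D) = F, π(ρ(C)) = π(C) = G, π(ρ(D)) = π(F) = D, π(ρ(E)) = π(B) = C, π(ρ(F)) = π(A) = E, π(ρ(G)) = π(E) = I, π(ρ(H)) = π(G) = H, π(ρ(I)) = π(H) = A.
Hence π ∘ ρ = [B F G D C E I H A].

B F G D C E I H A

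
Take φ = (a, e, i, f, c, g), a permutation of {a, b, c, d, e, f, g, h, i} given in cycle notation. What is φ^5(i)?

i lies in the 6-cycle (a, e, i, f, c, g).
Advancing 5 steps from i: i → f → c → g → a → e.

e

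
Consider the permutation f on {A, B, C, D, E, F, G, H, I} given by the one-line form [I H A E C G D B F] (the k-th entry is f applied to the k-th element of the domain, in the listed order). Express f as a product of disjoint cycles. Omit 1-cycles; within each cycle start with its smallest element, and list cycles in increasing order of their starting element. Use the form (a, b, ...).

(A, I, F, G, D, E, C)(B, H)

From A: A → I → F → G → D → E → C → A, closing the cycle (A, I, F, G, D, E, C).
Repeating from the next unused element and collecting all non-trivial cycles gives (A, I, F, G, D, E, C)(B, H).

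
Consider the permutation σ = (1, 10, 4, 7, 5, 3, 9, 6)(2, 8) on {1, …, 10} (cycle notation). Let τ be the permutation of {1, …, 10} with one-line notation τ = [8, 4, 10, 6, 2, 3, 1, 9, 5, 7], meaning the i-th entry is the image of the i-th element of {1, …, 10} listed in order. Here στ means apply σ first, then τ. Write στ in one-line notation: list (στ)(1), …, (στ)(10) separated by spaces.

(στ)(x) = τ(σ(x)). Computing each image: τ(σ(1)) = τ(10) = 7, τ(σ(2)) = τ(8) = 9, τ(σ(3)) = τ(9) = 5, τ(σ(4)) = τ(7) = 1, τ(σ(5)) = τ(3) = 10, τ(σ(6)) = τ(1) = 8, τ(σ(7)) = τ(5) = 2, τ(σ(8)) = τ(2) = 4, τ(σ(9)) = τ(6) = 3, τ(σ(10)) = τ(4) = 6.
Hence στ = [7 9 5 1 10 8 2 4 3 6].

7 9 5 1 10 8 2 4 3 6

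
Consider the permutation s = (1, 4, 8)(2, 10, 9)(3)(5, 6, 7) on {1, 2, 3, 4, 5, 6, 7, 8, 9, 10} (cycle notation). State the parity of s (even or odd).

The cycle lengths are 3, 3, 3, 1.
A cycle is odd iff its length is even; s has 0 even-length cycles, so sgn(s) = (−1)^0 and s is even.

even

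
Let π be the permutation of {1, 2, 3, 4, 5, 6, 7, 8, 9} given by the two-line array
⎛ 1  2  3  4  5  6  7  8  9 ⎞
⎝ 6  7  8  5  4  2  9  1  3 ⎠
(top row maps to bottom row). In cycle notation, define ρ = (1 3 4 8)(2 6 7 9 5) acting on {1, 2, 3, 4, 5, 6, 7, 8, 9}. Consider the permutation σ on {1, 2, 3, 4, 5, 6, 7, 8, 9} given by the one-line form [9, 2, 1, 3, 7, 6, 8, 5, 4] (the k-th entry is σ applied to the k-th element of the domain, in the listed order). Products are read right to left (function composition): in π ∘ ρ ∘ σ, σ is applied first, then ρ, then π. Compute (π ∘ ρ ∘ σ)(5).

Chase 5: σ(5) = 7; ρ(7) = 9; π(9) = 3. Hence (π ∘ ρ ∘ σ)(5) = 3.

3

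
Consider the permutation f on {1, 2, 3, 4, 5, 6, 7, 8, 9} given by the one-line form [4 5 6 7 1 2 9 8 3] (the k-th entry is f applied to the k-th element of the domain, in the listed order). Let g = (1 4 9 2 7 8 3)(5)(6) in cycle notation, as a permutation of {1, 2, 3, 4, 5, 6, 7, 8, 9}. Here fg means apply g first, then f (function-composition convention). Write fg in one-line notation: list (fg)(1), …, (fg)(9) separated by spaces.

7 9 4 3 1 2 8 6 5

For each element, apply g then f: 1 → 4 → 7; 2 → 7 → 9; 3 → 1 → 4; 4 → 9 → 3; 5 → 5 → 1; 6 → 6 → 2; 7 → 8 → 8; 8 → 3 → 6; 9 → 2 → 5.
Collecting the images, fg = [7 9 4 3 1 2 8 6 5].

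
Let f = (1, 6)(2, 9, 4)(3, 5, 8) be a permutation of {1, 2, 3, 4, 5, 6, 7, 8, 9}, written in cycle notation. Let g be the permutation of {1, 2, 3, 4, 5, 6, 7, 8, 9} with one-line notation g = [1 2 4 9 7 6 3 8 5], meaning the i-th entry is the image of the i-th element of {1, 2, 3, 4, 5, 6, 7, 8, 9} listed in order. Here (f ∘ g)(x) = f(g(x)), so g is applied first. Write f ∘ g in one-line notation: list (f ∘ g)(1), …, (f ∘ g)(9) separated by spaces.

6 9 2 4 7 1 5 3 8

For each element, apply g then f: 1 → 1 → 6; 2 → 2 → 9; 3 → 4 → 2; 4 → 9 → 4; 5 → 7 → 7; 6 → 6 → 1; 7 → 3 → 5; 8 → 8 → 3; 9 → 5 → 8.
So f ∘ g in one-line form is 6 9 2 4 7 1 5 3 8.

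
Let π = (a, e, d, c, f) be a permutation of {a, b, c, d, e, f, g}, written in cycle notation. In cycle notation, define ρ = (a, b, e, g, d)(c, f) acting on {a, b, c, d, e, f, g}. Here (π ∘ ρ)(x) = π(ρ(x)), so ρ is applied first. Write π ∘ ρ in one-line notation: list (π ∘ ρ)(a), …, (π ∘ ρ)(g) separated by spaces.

b d a e g f c

For each element, apply ρ then π: a → b → b; b → e → d; c → f → a; d → a → e; e → g → g; f → c → f; g → d → c.
Collecting the images, π ∘ ρ = [b d a e g f c].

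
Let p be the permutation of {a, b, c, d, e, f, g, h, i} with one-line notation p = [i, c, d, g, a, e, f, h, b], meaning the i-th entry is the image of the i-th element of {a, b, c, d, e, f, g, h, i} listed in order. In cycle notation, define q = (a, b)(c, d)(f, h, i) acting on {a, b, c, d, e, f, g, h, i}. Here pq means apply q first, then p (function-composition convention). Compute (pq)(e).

q(e) = e, then p(e) = a; composing gives (pq)(e) = a.

a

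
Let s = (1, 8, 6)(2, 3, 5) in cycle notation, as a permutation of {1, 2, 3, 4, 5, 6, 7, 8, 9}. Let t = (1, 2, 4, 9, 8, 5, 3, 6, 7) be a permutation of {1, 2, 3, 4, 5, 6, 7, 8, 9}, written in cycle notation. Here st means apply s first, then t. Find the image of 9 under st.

(st)(9) = t(s(9)). s(9) = 9, then t(9) = 8. So (st)(9) = 8.

8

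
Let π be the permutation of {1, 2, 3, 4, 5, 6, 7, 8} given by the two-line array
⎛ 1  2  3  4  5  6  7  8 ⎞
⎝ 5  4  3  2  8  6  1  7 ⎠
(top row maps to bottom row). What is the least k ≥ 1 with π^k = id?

Decomposing into disjoint cycles gives cycle lengths 4, 2, 1, 1.
Since disjoint cycles commute, ord(π) = lcm(4, 2) = 4.

4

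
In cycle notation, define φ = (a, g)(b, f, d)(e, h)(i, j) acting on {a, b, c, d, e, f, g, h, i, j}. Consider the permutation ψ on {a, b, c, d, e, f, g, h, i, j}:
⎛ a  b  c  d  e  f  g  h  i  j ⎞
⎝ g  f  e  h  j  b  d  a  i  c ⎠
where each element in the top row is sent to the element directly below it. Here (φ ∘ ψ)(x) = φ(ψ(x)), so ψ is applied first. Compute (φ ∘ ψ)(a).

a

(φ ∘ ψ)(a) = φ(ψ(a)). ψ(a) = g, then φ(g) = a. So (φ ∘ ψ)(a) = a.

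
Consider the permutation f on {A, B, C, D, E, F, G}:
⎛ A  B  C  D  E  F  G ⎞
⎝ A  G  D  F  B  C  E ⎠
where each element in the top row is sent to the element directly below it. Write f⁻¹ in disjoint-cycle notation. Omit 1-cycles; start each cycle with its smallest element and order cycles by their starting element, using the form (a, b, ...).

First write f in disjoint cycles: (B, G, E)(C, D, F).
The inverse reverses every cycle; in canonical form, f⁻¹ = (B, E, G)(C, F, D).

(B, E, G)(C, F, D)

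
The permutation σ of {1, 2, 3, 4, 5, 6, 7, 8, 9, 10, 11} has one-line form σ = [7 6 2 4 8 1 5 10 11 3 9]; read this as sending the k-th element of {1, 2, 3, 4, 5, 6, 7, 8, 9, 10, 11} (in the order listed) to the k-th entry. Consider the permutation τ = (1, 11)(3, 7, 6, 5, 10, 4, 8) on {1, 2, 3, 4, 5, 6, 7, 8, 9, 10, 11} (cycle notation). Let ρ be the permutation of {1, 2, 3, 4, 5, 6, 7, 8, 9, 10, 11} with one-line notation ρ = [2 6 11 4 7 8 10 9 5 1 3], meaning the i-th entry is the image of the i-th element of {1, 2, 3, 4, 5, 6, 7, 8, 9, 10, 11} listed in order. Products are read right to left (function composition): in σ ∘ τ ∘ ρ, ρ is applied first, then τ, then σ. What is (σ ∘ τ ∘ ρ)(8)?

(σ ∘ τ ∘ ρ)(8) = σ(τ(ρ(8))). ρ(8) = 9, then τ(9) = 9, then σ(9) = 11, so the result is 11.

11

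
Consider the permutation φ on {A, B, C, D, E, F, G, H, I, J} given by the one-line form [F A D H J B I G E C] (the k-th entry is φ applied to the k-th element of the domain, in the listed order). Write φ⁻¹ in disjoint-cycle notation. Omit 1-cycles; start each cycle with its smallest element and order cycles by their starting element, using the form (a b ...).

First write φ in disjoint cycles: (A F B)(C D H G I E J).
Reversing each cycle (and rotating so the smallest element leads) gives φ⁻¹ = (A B F)(C J E I G H D).

(A B F)(C J E I G H D)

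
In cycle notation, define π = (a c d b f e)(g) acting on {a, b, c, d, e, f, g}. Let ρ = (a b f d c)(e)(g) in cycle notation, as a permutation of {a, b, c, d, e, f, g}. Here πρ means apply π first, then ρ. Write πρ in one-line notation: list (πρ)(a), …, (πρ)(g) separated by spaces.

a d c f b e g

Chase each element through π then ρ: a → c → a; b → f → d; c → d → c; d → b → f; e → a → b; f → e → e; g → g → g.
Collecting the images, πρ = [a d c f b e g].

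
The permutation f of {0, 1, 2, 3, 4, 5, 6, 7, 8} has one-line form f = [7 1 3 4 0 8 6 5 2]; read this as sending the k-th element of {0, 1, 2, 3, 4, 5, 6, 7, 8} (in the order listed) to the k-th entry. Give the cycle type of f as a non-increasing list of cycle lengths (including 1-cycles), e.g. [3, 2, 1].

[7, 1, 1]

The disjoint cycles are (0 7 5 8 2 3 4)(1)(6), with lengths 7, 1, 1 in non-increasing order.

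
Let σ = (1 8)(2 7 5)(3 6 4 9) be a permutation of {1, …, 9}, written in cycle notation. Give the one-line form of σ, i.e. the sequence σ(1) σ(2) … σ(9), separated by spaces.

8 7 6 9 2 4 5 1 3

Reading each image from the cycles: 1↦8, 2↦7, 3↦6, 4↦9, 5↦2, 6↦4, 7↦5, 8↦1, 9↦3.
Listing these in domain order gives 8 7 6 9 2 4 5 1 3.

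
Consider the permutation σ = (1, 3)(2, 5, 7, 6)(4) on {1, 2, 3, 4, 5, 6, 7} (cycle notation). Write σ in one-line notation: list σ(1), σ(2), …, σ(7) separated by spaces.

3 5 1 4 7 2 6

Reading each image from the cycles: 1↦3, 2↦5, 3↦1, 4↦4, 5↦7, 6↦2, 7↦6.
So the one-line form is 3 5 1 4 7 2 6.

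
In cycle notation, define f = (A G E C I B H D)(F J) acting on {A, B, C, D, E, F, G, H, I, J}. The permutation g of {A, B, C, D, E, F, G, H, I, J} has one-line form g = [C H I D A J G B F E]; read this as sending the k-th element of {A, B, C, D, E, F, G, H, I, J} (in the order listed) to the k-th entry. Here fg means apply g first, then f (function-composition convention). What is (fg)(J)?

C

First apply g: g(J) = E, then f(E) = C. Thus (fg)(J) = C.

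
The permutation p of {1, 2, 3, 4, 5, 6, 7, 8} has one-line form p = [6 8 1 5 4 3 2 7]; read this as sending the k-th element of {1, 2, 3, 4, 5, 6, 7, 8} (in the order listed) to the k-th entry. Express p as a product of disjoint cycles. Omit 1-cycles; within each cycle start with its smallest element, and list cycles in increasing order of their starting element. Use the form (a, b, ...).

(1, 6, 3)(2, 8, 7)(4, 5)

Start at 1 and follow images: 1 → 6 → 3 → 1, giving the cycle (1, 6, 3).
Repeating from the next unused element and collecting all non-trivial cycles gives (1, 6, 3)(2, 8, 7)(4, 5).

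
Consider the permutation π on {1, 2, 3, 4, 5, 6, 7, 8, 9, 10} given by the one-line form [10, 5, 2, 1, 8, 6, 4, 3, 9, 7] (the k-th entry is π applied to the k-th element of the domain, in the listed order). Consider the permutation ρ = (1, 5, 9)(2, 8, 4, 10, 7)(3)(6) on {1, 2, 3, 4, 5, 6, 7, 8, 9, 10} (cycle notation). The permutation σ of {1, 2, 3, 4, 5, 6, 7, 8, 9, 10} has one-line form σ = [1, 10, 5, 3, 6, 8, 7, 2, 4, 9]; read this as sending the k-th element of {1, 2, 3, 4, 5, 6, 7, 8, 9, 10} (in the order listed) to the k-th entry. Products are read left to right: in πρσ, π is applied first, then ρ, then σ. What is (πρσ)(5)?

Chase 5: π(5) = 8; ρ(8) = 4; σ(4) = 3. Hence (πρσ)(5) = 3.

3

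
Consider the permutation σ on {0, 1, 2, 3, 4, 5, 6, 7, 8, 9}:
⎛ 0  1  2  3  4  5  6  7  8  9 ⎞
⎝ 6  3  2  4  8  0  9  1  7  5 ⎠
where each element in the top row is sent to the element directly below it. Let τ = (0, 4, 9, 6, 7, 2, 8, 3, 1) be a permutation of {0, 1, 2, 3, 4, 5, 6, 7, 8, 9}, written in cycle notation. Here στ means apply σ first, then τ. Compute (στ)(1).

First apply σ: σ(1) = 3, then τ(3) = 1. Thus (στ)(1) = 1.

1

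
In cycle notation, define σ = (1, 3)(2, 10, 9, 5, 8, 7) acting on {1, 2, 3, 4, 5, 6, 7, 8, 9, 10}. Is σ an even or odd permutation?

even

The cycle lengths are 6, 2, 1, 1.
A cycle of length ℓ contributes ℓ−1 transpositions, so σ is a product of 5 + 1 = 6 transpositions — even.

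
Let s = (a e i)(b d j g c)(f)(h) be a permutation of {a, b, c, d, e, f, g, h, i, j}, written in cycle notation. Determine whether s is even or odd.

even

The cycle lengths are 5, 3, 1, 1.
A cycle is odd iff its length is even; s has 0 even-length cycles, so sgn(s) = (−1)^0 and s is even.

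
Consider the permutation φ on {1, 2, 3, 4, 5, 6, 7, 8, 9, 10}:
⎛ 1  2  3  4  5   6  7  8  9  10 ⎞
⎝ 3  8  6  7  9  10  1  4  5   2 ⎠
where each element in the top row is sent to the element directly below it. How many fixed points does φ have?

No element satisfies φ(x) = x, so there are 0 fixed points.

0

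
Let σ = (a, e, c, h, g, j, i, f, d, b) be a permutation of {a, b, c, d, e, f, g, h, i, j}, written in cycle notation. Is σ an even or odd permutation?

odd

The cycle lengths are 10.
A cycle of length ℓ contributes ℓ−1 transpositions, so σ is a product of 9 transpositions — odd.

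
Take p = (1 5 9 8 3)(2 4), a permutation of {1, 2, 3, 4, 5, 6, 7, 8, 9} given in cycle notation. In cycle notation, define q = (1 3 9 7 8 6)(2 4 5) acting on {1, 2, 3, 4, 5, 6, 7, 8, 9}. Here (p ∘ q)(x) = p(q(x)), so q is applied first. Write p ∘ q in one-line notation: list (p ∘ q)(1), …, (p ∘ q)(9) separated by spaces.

1 2 8 9 4 5 3 6 7

(p ∘ q)(x) = p(q(x)). Computing each image: p(q(1)) = p(3) = 1, p(q(2)) = p(4) = 2, p(q(3)) = p(9) = 8, p(q(4)) = p(5) = 9, p(q(5)) = p(2) = 4, p(q(6)) = p(1) = 5, p(q(7)) = p(8) = 3, p(q(8)) = p(6) = 6, p(q(9)) = p(7) = 7.
Hence p ∘ q = [1 2 8 9 4 5 3 6 7].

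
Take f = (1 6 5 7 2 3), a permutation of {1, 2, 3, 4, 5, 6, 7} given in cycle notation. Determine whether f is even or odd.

odd

The cycle lengths are 6, 1.
A cycle of length ℓ contributes ℓ−1 transpositions, so f is a product of 5 transpositions — odd.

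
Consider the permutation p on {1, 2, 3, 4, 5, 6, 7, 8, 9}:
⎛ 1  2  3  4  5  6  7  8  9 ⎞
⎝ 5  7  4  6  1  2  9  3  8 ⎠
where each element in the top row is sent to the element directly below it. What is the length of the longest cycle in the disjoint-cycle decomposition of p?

Decomposing into disjoint cycles gives (1, 5)(2, 7, 9, 8, 3, 4, 6); the longest has length 7.

7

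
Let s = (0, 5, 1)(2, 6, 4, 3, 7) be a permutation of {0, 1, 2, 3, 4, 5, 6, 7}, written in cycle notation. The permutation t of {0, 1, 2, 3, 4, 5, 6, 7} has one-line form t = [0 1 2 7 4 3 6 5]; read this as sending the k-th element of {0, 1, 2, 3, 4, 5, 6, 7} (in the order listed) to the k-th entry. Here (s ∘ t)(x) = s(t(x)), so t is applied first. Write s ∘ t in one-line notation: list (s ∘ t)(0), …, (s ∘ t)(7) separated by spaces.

For each element, apply t then s: 0 → 0 → 5; 1 → 1 → 0; 2 → 2 → 6; 3 → 7 → 2; 4 → 4 → 3; 5 → 3 → 7; 6 → 6 → 4; 7 → 5 → 1.
Collecting the images, s ∘ t = [5 0 6 2 3 7 4 1].

5 0 6 2 3 7 4 1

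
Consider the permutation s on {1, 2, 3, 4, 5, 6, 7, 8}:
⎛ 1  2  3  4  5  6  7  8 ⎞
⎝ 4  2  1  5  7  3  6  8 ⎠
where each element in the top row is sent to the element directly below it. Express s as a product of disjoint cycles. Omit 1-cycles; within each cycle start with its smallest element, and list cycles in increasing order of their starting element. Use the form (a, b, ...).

(1, 4, 5, 7, 6, 3)

From 1: 1 → 4 → 5 → 7 → 6 → 3 → 1, closing the cycle (1, 4, 5, 7, 6, 3).
Repeating from the next unused element and collecting all non-trivial cycles gives (1, 4, 5, 7, 6, 3).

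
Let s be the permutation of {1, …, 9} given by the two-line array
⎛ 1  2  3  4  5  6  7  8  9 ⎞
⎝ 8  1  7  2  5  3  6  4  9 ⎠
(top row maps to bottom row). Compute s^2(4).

1

Tracing 4 → 2 → … returns to 4 after 4 steps, so 4 lies in a 4-cycle (1 8 4 2).
Stepping 2 places around the cycle: 4 → 2 → 1.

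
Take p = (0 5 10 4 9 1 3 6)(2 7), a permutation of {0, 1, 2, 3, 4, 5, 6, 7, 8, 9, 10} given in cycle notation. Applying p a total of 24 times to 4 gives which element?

4 lies in the 8-cycle (0 5 10 4 9 1 3 6).
Since the cycle has length 8, p^24 acts on it the same as p^0 (24 mod 8 = 0).
So p^24(4) = 4.

4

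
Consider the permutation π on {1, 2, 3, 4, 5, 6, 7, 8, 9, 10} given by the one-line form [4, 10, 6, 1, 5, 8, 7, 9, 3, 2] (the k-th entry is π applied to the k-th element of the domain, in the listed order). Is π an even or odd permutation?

In disjoint-cycle form the cycle lengths are 4, 2, 2, 1, 1.
A cycle of length ℓ contributes ℓ−1 transpositions, so π is a product of 3 + 1 + 1 = 5 transpositions — odd.

odd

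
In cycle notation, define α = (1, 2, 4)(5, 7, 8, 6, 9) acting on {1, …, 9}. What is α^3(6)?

7

6 lies in the 5-cycle (5, 7, 8, 6, 9).
Stepping 3 places around the cycle: 6 → 9 → 5 → 7.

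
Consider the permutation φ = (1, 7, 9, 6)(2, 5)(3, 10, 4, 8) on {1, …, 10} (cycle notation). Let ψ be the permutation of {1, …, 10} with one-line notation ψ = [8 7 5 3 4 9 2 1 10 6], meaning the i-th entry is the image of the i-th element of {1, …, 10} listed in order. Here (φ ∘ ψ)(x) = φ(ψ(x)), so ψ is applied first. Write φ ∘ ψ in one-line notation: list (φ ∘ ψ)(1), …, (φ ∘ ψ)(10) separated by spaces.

Chase each element through ψ then φ: 1 → 8 → 3; 2 → 7 → 9; 3 → 5 → 2; 4 → 3 → 10; 5 → 4 → 8; 6 → 9 → 6; 7 → 2 → 5; 8 → 1 → 7; 9 → 10 → 4; 10 → 6 → 1.
So φ ∘ ψ in one-line form is 3 9 2 10 8 6 5 7 4 1.

3 9 2 10 8 6 5 7 4 1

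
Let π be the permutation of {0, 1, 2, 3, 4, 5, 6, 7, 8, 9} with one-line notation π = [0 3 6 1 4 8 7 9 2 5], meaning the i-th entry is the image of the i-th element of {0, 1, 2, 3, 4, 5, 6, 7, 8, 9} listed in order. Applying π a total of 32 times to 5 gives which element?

2

Tracing 5 → 8 → … returns to 5 after 6 steps, so 5 lies in a 6-cycle (2 6 7 9 5 8).
Powers repeat with period 6 on this cycle, and 32 mod 6 = 2, so π^32(5) = π^2(5).
Stepping 2 places around the cycle: 5 → 8 → 2.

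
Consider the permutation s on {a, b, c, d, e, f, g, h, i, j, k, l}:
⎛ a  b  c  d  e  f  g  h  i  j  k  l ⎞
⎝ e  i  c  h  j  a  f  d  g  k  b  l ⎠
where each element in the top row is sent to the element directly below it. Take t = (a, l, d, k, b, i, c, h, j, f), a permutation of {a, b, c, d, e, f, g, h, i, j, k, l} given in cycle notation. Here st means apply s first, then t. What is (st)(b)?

s(b) = i, then t(i) = c; composing gives (st)(b) = c.

c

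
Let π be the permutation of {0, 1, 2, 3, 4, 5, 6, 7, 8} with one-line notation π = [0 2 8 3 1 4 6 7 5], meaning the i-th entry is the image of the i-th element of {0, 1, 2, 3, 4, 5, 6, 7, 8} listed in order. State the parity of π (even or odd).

In disjoint-cycle form the cycle lengths are 5, 1, 1, 1, 1.
A cycle of length ℓ contributes ℓ−1 transpositions, so π is a product of 4 transpositions — even.

even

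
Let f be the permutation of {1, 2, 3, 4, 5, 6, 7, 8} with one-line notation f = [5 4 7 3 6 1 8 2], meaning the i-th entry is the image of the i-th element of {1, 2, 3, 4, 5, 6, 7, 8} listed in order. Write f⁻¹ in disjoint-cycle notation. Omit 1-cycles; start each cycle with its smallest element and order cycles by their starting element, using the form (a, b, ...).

(1, 6, 5)(2, 8, 7, 3, 4)

The cycle decomposition of f is (1, 5, 6)(2, 4, 3, 7, 8).
The inverse reverses every cycle; in canonical form, f⁻¹ = (1, 6, 5)(2, 8, 7, 3, 4).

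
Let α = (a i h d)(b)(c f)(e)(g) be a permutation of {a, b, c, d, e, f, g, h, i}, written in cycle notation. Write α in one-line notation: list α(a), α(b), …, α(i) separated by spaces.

Each element maps to the next entry in its cycle (wrapping to the front): a↦i, b↦b, c↦f, d↦a, e↦e, f↦c, g↦g, h↦d, i↦h.
Listing these in domain order gives i b f a e c g d h.

i b f a e c g d h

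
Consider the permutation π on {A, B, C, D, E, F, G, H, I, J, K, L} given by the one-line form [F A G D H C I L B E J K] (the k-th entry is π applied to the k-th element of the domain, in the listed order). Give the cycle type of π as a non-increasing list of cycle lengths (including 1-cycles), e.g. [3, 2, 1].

[6, 5, 1]

The disjoint cycles are (A, F, C, G, I, B)(D)(E, H, L, K, J), with lengths 6, 5, 1 in non-increasing order.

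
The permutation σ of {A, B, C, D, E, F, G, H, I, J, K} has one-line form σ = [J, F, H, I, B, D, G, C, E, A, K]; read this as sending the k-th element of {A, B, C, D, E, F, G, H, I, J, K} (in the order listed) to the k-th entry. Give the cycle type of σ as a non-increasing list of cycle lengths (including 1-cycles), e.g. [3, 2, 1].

The disjoint cycles are (A, J)(B, F, D, I, E)(C, H)(G)(K), with lengths 5, 2, 2, 1, 1 in non-increasing order.

[5, 2, 2, 1, 1]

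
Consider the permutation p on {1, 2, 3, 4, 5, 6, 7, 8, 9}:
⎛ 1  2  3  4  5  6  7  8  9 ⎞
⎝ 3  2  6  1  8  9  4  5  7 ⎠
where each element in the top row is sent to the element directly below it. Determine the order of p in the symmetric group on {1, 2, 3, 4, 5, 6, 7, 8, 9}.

6

Decomposing into disjoint cycles gives cycle lengths 6, 2, 1.
The order of p is the least common multiple of its cycle lengths: lcm(6, 2) = 6.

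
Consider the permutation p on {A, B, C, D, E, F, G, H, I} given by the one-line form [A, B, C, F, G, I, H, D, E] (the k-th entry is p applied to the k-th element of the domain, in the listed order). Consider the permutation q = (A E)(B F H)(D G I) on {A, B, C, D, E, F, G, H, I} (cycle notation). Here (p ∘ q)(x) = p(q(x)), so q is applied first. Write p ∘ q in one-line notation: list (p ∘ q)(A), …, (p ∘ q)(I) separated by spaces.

G I C H A D E B F

Chase each element through q then p: A → E → G; B → F → I; C → C → C; D → G → H; E → A → A; F → H → D; G → I → E; H → B → B; I → D → F.
So p ∘ q in one-line form is G I C H A D E B F.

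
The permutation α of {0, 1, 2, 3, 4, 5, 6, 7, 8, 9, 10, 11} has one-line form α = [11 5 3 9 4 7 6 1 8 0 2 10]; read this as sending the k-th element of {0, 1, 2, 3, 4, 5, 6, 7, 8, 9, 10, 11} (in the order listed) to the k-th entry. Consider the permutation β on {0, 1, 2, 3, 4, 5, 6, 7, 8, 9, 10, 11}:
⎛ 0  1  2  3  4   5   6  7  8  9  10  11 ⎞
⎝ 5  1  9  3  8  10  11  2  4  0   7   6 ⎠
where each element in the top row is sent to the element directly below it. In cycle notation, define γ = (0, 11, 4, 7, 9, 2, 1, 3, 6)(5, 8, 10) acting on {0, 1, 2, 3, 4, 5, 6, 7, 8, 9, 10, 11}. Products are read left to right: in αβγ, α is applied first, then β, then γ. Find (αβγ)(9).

8

Apply the permutations in order: α(9) = 0, then β(0) = 5, then γ(5) = 8. So (αβγ)(9) = 8.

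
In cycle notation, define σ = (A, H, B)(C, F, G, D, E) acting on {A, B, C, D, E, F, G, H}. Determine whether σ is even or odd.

The cycle lengths are 5, 3.
A cycle is odd iff its length is even; σ has 0 even-length cycles, so sgn(σ) = (−1)^0 and σ is even.

even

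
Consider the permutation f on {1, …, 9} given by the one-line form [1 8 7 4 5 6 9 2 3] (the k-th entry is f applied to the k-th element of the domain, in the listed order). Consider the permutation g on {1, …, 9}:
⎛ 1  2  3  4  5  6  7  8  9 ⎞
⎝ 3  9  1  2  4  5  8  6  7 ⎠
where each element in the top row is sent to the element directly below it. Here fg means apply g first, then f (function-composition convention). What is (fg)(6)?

(fg)(6) = f(g(6)). g(6) = 5, then f(5) = 5. So (fg)(6) = 5.

5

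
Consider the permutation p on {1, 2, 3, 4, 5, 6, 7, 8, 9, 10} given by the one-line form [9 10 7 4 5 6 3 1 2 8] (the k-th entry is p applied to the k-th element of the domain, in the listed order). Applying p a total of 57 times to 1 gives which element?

2

Tracing 1 → 9 → … returns to 1 after 5 steps, so 1 lies in a 5-cycle (1 9 2 10 8).
On a 5-cycle, p^5 is the identity, so p^57 = p^2 there (57 ≡ 2 mod 5).
Advancing 2 steps from 1: 1 → 9 → 2.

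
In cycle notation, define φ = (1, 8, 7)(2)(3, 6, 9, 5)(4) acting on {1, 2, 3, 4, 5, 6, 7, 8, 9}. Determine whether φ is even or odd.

The cycle lengths are 4, 3, 1, 1.
A cycle is odd iff its length is even; φ has 1 even-length cycle, so sgn(φ) = (−1)^1 and φ is odd.

odd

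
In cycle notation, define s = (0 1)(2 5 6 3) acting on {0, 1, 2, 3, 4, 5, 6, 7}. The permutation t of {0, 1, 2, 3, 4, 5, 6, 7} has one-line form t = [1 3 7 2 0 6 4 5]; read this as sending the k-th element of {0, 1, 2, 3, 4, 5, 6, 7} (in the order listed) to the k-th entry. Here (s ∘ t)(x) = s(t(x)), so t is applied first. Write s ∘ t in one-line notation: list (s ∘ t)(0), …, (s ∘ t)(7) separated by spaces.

(s ∘ t)(x) = s(t(x)). Computing each image: s(t(0)) = s(1) = 0, s(t(1)) = s(3) = 2, s(t(2)) = s(7) = 7, s(t(3)) = s(2) = 5, s(t(4)) = s(0) = 1, s(t(5)) = s(6) = 3, s(t(6)) = s(4) = 4, s(t(7)) = s(5) = 6.
Hence s ∘ t = [0 2 7 5 1 3 4 6].

0 2 7 5 1 3 4 6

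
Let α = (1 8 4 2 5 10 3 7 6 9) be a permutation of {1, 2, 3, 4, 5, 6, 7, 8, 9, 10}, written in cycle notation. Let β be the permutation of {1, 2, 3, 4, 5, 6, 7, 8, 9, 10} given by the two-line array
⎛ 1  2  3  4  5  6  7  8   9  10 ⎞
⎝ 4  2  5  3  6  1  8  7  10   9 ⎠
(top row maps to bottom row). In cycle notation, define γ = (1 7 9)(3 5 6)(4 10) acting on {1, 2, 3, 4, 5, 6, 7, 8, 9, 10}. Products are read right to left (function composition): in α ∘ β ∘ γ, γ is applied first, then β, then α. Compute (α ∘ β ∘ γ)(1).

Chase 1: γ(1) = 7; β(7) = 8; α(8) = 4. Hence (α ∘ β ∘ γ)(1) = 4.

4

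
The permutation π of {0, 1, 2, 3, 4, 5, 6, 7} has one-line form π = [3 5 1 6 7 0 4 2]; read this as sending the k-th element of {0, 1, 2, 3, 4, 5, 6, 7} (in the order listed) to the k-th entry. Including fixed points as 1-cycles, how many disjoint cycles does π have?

The cycle decomposition is (0, 3, 6, 4, 7, 2, 1, 5), which has 1 cycle (counting 1-cycles).

1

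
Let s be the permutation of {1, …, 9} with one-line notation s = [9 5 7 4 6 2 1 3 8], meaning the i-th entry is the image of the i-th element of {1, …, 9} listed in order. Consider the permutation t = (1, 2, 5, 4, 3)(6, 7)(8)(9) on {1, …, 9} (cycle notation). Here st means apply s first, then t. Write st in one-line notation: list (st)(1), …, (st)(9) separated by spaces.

9 4 6 3 7 5 2 1 8

Chase each element through s then t: 1 → 9 → 9; 2 → 5 → 4; 3 → 7 → 6; 4 → 4 → 3; 5 → 6 → 7; 6 → 2 → 5; 7 → 1 → 2; 8 → 3 → 1; 9 → 8 → 8.
So st in one-line form is 9 4 6 3 7 5 2 1 8.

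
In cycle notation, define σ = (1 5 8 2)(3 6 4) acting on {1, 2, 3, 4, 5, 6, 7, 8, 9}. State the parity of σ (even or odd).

odd

The cycle lengths are 4, 3, 1, 1.
A cycle of length ℓ contributes ℓ−1 transpositions, so σ is a product of 3 + 2 = 5 transpositions — odd.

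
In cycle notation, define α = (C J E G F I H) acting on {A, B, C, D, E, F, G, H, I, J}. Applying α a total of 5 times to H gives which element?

F

H lies in the 7-cycle (C J E G F I H).
Advancing 5 steps from H: H → C → J → E → G → F.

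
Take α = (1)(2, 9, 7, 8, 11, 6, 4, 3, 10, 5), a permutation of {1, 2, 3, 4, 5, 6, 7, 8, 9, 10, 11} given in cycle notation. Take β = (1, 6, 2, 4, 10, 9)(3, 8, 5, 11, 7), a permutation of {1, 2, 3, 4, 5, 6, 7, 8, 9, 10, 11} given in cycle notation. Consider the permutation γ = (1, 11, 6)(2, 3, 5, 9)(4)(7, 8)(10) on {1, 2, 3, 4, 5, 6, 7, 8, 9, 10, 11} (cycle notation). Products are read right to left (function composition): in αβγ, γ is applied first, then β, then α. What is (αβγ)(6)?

Apply the permutations in order: γ(6) = 1, then β(1) = 6, then α(6) = 4. So (αβγ)(6) = 4.

4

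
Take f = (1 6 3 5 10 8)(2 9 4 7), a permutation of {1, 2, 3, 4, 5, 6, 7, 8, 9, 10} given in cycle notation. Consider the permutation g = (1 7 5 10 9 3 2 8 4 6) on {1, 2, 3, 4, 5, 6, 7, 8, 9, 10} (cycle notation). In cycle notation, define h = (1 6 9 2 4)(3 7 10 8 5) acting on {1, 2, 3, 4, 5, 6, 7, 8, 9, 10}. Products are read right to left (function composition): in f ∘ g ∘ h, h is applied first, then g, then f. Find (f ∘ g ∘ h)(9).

Apply the permutations in order: h(9) = 2, then g(2) = 8, then f(8) = 1. So (f ∘ g ∘ h)(9) = 1.

1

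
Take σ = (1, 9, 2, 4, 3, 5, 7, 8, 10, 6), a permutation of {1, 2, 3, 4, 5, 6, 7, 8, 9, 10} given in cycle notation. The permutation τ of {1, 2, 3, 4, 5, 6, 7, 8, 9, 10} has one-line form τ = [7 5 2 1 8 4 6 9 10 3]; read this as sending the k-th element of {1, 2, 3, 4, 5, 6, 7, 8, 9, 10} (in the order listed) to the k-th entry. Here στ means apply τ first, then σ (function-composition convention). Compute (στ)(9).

6

τ(9) = 10, then σ(10) = 6; composing gives (στ)(9) = 6.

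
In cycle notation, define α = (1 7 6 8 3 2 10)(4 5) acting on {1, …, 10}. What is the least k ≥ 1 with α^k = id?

The cycle type of α is (7, 2, 1).
Since disjoint cycles commute, ord(α) = lcm(7, 2) = 14.

14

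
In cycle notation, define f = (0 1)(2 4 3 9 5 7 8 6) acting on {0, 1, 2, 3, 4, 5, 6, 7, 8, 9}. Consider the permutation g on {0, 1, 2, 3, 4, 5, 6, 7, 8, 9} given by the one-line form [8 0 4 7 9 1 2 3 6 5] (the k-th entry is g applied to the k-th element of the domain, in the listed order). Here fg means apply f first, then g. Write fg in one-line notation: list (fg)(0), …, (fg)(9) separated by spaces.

0 8 9 5 7 3 4 6 2 1

Chase each element through f then g: 0 → 1 → 0; 1 → 0 → 8; 2 → 4 → 9; 3 → 9 → 5; 4 → 3 → 7; 5 → 7 → 3; 6 → 2 → 4; 7 → 8 → 6; 8 → 6 → 2; 9 → 5 → 1.
Collecting the images, fg = [0 8 9 5 7 3 4 6 2 1].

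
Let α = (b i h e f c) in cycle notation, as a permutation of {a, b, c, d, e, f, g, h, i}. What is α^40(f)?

f lies in the 6-cycle (b i h e f c).
Since the cycle has length 6, α^40 acts on it the same as α^4 (40 mod 6 = 4).
Advancing 4 steps from f: f → c → b → i → h.

h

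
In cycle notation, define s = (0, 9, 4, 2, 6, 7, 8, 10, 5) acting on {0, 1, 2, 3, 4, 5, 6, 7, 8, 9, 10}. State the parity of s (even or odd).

The cycle lengths are 9, 1, 1.
A cycle of length ℓ contributes ℓ−1 transpositions, so s is a product of 8 transpositions — even.

even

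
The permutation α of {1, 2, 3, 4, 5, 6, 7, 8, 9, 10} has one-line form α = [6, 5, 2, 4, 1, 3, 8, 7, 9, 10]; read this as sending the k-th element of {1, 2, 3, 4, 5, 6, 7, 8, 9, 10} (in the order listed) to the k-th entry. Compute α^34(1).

5

Tracing 1 → 6 → … returns to 1 after 5 steps, so 1 lies in a 5-cycle (1, 6, 3, 2, 5).
On a 5-cycle, α^5 is the identity, so α^34 = α^4 there (34 ≡ 4 mod 5).
Advancing 4 steps from 1: 1 → 6 → 3 → 2 → 5.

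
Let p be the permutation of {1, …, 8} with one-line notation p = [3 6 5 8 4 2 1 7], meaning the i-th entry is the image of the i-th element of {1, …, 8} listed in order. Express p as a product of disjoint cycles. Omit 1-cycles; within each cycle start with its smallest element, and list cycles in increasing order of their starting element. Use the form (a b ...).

From 1: 1 → 3 → 5 → 4 → 8 → 7 → 1, closing the cycle (1 3 5 4 8 7).
Continuing from each remaining unvisited element yields (1 3 5 4 8 7)(2 6).

(1 3 5 4 8 7)(2 6)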